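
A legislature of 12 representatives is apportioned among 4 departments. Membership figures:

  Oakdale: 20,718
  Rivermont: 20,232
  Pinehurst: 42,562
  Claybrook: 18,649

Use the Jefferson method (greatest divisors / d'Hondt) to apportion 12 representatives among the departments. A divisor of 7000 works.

With modified divisor 7000: modified quotas Oakdale 2.960, Rivermont 2.890, Pinehurst 6.080, Claybrook 2.664.
Rounding down: Oakdale 2, Rivermont 2, Pinehurst 6, Claybrook 2 (total 12).

Oakdale 2, Rivermont 2, Pinehurst 6, Claybrook 2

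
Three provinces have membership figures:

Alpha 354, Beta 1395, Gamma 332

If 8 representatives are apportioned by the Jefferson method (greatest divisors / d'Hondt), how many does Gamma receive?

Standard divisor 2081/8 ≈ 260.125; standard quotas: Alpha 1.361, Beta 5.363, Gamma 1.276.
Rounding down gives 1, 5, 1 = 7 seats, so the divisor must be adjusted.
With modified divisor 200: modified quotas Alpha 1.770, Beta 6.975, Gamma 1.660.
Rounding down: Alpha 1, Beta 6, Gamma 1 (total 8).
Gamma receives 1.

1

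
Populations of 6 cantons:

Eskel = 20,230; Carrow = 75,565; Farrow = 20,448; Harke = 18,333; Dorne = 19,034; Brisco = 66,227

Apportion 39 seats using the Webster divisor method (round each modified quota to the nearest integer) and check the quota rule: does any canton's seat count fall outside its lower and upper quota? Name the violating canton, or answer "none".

none

Standard quotas: Eskel 3.589, Carrow 13.406, Farrow 3.628, Harke 3.252, Dorne 3.377, Brisco 11.749.
Webster allocation: Eskel 4, Carrow 13, Farrow 4, Harke 3, Dorne 3, Brisco 12.
Every allocation lies between the lower and upper quota.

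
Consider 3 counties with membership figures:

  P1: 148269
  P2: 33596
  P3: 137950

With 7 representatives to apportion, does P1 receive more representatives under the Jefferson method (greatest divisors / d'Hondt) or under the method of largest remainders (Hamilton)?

Jefferson

Jefferson: P1 4, P2 0, P3 3.
Hamilton: P1 3, P2 1, P3 3.
P1 gets 4 under Jefferson and 3 under Hamilton.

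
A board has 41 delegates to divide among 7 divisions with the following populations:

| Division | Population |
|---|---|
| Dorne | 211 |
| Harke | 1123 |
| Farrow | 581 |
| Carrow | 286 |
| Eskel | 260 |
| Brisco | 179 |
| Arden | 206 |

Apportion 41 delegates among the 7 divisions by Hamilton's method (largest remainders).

The standard divisor is 2846/41 ≈ 69.415.
Standard quotas: Dorne 3.040, Harke 16.178, Farrow 8.370, Carrow 4.120, Eskel 3.746, Brisco 2.579, Arden 2.968.
Lower quotas: Dorne 3, Harke 16, Farrow 8, Carrow 4, Eskel 3, Brisco 2, Arden 2 (sum 38, leaving 3 seats).
Remainders in descending order: Arden 0.968, Eskel 0.746, Brisco 0.579, Farrow 0.370, Harke 0.178, Carrow 0.120, Dorne 0.040.
The surplus seats go to Arden, Eskel, Brisco.

Dorne: 3, Harke: 16, Farrow: 8, Carrow: 4, Eskel: 4, Brisco: 3, Arden: 3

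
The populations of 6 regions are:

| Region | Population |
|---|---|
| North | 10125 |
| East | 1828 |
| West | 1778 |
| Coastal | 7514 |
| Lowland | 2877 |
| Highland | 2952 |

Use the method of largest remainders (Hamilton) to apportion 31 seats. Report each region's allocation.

The standard divisor is 27074/31 ≈ 873.355.
Standard quotas: North 11.5932, East 2.0931, West 2.0358, Coastal 8.6036, Lowland 3.2942, Highland 3.3801.
Lower quotas: North 11, East 2, West 2, Coastal 8, Lowland 3, Highland 3 (sum 29, leaving 2 seats).
Remainders in descending order: Coastal 0.6036, North 0.5932, Highland 0.3801, Lowland 0.2942, East 0.0931, West 0.0358.
Largest remainders: Coastal, North receive the extra seats.

North: 12; East: 2; West: 2; Coastal: 9; Lowland: 3; Highland: 3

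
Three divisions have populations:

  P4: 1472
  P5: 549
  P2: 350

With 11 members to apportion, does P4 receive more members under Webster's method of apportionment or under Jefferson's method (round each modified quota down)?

Jefferson

Webster: P4 7, P5 2, P2 2.
Jefferson: P4 8, P5 2, P2 1.
P4 gets 7 under Webster and 8 under Jefferson.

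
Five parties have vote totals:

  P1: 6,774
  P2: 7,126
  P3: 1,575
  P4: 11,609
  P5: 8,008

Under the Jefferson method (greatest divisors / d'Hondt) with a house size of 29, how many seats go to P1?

Standard divisor 35092/29 ≈ 1210.069; standard quotas: P1 5.598, P2 5.889, P3 1.302, P4 9.594, P5 6.618.
Rounding down gives 5, 5, 1, 9, 6 = 26 seats, so the divisor must be adjusted.
With modified divisor 1140: modified quotas P1 5.942, P2 6.251, P3 1.382, P4 10.183, P5 7.025.
Rounding down: P1 5, P2 6, P3 1, P4 10, P5 7 (total 29).
P1 receives 5.

5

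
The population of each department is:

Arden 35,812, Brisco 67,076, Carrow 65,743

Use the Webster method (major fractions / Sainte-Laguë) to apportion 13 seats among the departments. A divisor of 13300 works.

Arden 3, Brisco 5, Carrow 5

With modified divisor 13300: modified quotas Arden 2.693, Brisco 5.043, Carrow 4.943.
Rounding to the nearest integer: Arden 3, Brisco 5, Carrow 5 (total 13).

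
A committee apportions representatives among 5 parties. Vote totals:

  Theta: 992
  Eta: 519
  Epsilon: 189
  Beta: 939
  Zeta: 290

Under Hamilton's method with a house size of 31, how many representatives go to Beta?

10

Total 2929; standard divisor 2929/31 ≈ 94.484.
Standard quotas: Theta 10.499, Eta 5.493, Epsilon 2.000, Beta 9.938, Zeta 3.069.
Lower quotas: Theta 10, Eta 5, Epsilon 2, Beta 9, Zeta 3 (sum 29, leaving 2 seats).
Remainders in descending order: Beta 0.938, Theta 0.499, Eta 0.493, Zeta 0.069, Epsilon 0.000.
The surplus seats go to Beta, Theta.
Beta receives 10.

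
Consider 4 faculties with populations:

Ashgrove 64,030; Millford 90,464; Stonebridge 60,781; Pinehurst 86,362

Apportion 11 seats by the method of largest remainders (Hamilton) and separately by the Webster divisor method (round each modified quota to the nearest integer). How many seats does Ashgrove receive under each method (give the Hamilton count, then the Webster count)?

3 and 2

Hamilton: Ashgrove 3, Millford 3, Stonebridge 2, Pinehurst 3.
Webster: Ashgrove 2, Millford 4, Stonebridge 2, Pinehurst 3.
Ashgrove gets 3 under Hamilton and 2 under Webster.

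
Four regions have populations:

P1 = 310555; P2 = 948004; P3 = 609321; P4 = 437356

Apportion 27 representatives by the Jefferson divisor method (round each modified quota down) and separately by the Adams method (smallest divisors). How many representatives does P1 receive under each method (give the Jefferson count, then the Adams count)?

Jefferson: P1 3, P2 12, P3 7, P4 5.
Adams: P1 4, P2 11, P3 7, P4 5.
P1 gets 3 under Jefferson and 4 under Adams.

3 and 4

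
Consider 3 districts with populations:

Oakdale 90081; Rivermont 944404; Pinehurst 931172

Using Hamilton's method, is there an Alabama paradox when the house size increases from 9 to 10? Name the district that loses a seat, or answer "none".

Oakdale

At 9 seats: Oakdale 1, Rivermont 4, Pinehurst 4.
At 10 seats: Oakdale 0, Rivermont 5, Pinehurst 5.
Oakdale drops from 1 to 0.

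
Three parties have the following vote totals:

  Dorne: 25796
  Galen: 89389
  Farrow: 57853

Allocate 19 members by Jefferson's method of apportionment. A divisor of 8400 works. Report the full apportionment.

With modified divisor 8400: modified quotas Dorne 3.071, Galen 10.642, Farrow 6.887.
Rounding down: Dorne 3, Galen 10, Farrow 6 (total 19).

Dorne: 3, Galen: 10, Farrow: 6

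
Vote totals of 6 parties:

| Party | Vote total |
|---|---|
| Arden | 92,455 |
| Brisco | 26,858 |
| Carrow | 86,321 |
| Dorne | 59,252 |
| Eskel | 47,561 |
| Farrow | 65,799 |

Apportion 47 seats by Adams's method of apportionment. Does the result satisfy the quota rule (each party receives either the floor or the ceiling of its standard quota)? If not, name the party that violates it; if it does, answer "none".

Standard quotas: Arden 11.488, Brisco 3.337, Carrow 10.726, Dorne 7.363, Eskel 5.910, Farrow 8.176.
Adams allocation: Arden 11, Brisco 4, Carrow 11, Dorne 7, Eskel 6, Farrow 8.
Every allocation lies between the lower and upper quota.

none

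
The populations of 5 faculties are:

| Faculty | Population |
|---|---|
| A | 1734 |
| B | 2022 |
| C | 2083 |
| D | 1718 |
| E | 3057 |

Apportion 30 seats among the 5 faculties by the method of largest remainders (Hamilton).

A 5, B 6, C 6, D 5, E 8

The standard divisor is 10614/30 ≈ 353.8.
Standard quotas: A 4.901, B 5.715, C 5.888, D 4.856, E 8.640.
Lower quotas: A 4, B 5, C 5, D 4, E 8 (sum 26, leaving 4 seats).
Remainders in descending order: A 0.901, C 0.888, D 0.856, B 0.715, E 0.640.
The surplus seats go to A, C, D, B.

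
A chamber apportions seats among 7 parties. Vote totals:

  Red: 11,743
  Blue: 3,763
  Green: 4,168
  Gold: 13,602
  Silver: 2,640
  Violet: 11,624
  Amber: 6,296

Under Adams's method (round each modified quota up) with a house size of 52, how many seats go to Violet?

11

Standard divisor 53836/52 ≈ 1035.308; standard quotas: Red 11.343, Blue 3.635, Green 4.026, Gold 13.138, Silver 2.550, Violet 11.228, Amber 6.081.
Rounding up gives 12, 4, 5, 14, 3, 12, 7 = 57 seats, so the divisor must be adjusted.
With modified divisor 1100: modified quotas Red 10.675, Blue 3.421, Green 3.789, Gold 12.365, Silver 2.400, Violet 10.567, Amber 5.724.
Rounding up: Red 11, Blue 4, Green 4, Gold 13, Silver 3, Violet 11, Amber 6 (total 52).
Violet receives 11.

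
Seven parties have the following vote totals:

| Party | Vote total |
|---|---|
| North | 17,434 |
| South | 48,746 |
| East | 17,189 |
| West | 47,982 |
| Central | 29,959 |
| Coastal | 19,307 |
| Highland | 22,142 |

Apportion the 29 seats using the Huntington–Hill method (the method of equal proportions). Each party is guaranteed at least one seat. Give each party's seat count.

North=3; South=7; East=2; West=7; Central=4; Coastal=3; Highland=3

With divisor 7067: modified quotas North 2.467, South 6.898, East 2.432, West 6.790, Central 4.239, Coastal 2.732, Highland 3.133.
Geometric-mean thresholds: North √(2·3)=2.449, South √(6·7)=6.481, East √(2·3)=2.449, West √(6·7)=6.481, Central √(4·5)=4.472, Coastal √(2·3)=2.449, Highland √(3·4)=3.464.
Each quota rounded against its threshold gives North 3, South 7, East 2, West 7, Central 4, Coastal 3, Highland 3 (total 29).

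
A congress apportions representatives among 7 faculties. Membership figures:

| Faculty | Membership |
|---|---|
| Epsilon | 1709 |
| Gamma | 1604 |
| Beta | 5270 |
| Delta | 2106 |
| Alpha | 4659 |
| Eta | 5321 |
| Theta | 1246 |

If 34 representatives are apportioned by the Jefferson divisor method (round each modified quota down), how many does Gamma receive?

Standard divisor 21915/34 ≈ 644.559; standard quotas: Epsilon 2.651, Gamma 2.489, Beta 8.176, Delta 3.267, Alpha 7.228, Eta 8.255, Theta 1.933.
Rounding down gives 2, 2, 8, 3, 7, 8, 1 = 31 seats, so the divisor must be adjusted.
With modified divisor 584: modified quotas Epsilon 2.926, Gamma 2.747, Beta 9.024, Delta 3.606, Alpha 7.978, Eta 9.111, Theta 2.134.
Rounding down: Epsilon 2, Gamma 2, Beta 9, Delta 3, Alpha 7, Eta 9, Theta 2 (total 34).
Gamma receives 2.

2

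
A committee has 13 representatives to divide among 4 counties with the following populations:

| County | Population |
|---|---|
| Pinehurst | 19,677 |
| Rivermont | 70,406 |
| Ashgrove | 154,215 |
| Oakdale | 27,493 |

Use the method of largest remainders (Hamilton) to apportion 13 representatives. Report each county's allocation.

Standard divisor: 271791 ÷ 13 = 20907.
Standard quotas: Pinehurst 0.9412, Rivermont 3.3676, Ashgrove 7.3762, Oakdale 1.3150.
Lower quotas: Pinehurst 0, Rivermont 3, Ashgrove 7, Oakdale 1 (sum 11, leaving 2 seats).
Remainders in descending order: Pinehurst 0.9412, Ashgrove 0.3762, Rivermont 0.3676, Oakdale 0.3150.
Largest remainders: Pinehurst, Ashgrove receive the extra seats.

Pinehurst 1; Rivermont 3; Ashgrove 8; Oakdale 1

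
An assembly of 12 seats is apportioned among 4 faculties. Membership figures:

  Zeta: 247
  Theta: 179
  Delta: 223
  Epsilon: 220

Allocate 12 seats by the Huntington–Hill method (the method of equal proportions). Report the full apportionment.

Zeta=3; Theta=3; Delta=3; Epsilon=3

With divisor 72: modified quotas Zeta 3.431, Theta 2.486, Delta 3.097, Epsilon 3.056.
Geometric-mean thresholds: Zeta √(3·4)=3.464, Theta √(2·3)=2.449, Delta √(3·4)=3.464, Epsilon √(3·4)=3.464.
Each quota rounded against its threshold gives Zeta 3, Theta 3, Delta 3, Epsilon 3 (total 12).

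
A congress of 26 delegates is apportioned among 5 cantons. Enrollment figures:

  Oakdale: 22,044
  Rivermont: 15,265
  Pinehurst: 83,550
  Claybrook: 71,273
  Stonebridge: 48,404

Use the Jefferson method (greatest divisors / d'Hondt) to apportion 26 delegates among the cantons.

Standard divisor 240536/26 ≈ 9251.385; standard quotas: Oakdale 2.383, Rivermont 1.650, Pinehurst 9.031, Claybrook 7.704, Stonebridge 5.232.
Rounding down gives 2, 1, 9, 7, 5 = 24 seats, so the divisor must be adjusted.
With modified divisor 8200: modified quotas Oakdale 2.688, Rivermont 1.862, Pinehurst 10.189, Claybrook 8.692, Stonebridge 5.903.
Rounding down: Oakdale 2, Rivermont 1, Pinehurst 10, Claybrook 8, Stonebridge 5 (total 26).

Oakdale=2, Rivermont=1, Pinehurst=10, Claybrook=8, Stonebridge=5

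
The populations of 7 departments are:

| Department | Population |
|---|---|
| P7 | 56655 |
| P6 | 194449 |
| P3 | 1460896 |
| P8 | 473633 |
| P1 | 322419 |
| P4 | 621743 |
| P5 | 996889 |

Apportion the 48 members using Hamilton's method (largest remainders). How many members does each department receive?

P7: 1, P6: 2, P3: 17, P8: 5, P1: 4, P4: 7, P5: 12

The standard divisor is 4126684/48 ≈ 85972.583.
Standard quotas: P7 0.6590, P6 2.2618, P3 16.9926, P8 5.5091, P1 3.7503, P4 7.2319, P5 11.5954.
Lower quotas: P7 0, P6 2, P3 16, P8 5, P1 3, P4 7, P5 11 (sum 44, leaving 4 seats).
Remainders in descending order: P3 0.9926, P1 0.7503, P7 0.6590, P5 0.5954, P8 0.5091, P6 0.2618, P4 0.2319.
The surplus seats go to P3, P1, P7, P5.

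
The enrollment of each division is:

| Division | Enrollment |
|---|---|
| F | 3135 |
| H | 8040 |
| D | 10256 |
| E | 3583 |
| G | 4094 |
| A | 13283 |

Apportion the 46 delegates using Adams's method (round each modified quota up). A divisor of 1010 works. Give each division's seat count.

F: 4; H: 8; D: 11; E: 4; G: 5; A: 14

With modified divisor 1010: modified quotas F 3.104, H 7.960, D 10.154, E 3.548, G 4.053, A 13.151.
Rounding up: F 4, H 8, D 11, E 4, G 5, A 14 (total 46).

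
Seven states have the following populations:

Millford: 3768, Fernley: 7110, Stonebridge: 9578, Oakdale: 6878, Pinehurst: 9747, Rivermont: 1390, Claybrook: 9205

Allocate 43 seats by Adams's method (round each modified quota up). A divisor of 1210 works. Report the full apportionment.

With modified divisor 1210: modified quotas Millford 3.114, Fernley 5.876, Stonebridge 7.916, Oakdale 5.684, Pinehurst 8.055, Rivermont 1.149, Claybrook 7.607.
Rounding up: Millford 4, Fernley 6, Stonebridge 8, Oakdale 6, Pinehurst 9, Rivermont 2, Claybrook 8 (total 43).

Millford=4; Fernley=6; Stonebridge=8; Oakdale=6; Pinehurst=9; Rivermont=2; Claybrook=8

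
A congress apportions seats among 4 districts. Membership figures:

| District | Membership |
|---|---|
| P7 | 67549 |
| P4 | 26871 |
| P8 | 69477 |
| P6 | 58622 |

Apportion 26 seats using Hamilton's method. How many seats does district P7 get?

Standard divisor: 222519 ÷ 26 ≈ 8558.423.
Standard quotas: P7 7.8927, P4 3.1397, P8 8.1180, P6 6.8496.
Lower quotas: P7 7, P4 3, P8 8, P6 6 (sum 24, leaving 2 seats).
Remainders in descending order: P7 0.8927, P6 0.8496, P4 0.1397, P8 0.1180.
Largest remainders: P7, P6 receive the extra seats.
P7 receives 8.

8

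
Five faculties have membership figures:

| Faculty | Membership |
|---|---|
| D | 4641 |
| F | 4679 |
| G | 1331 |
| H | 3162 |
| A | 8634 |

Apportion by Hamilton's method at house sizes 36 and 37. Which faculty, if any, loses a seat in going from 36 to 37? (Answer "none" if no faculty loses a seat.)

none

At 36 seats: D 7, F 8, G 2, H 5, A 14.
At 37 seats: D 8, F 8, G 2, H 5, A 14.
No faculty's allocation decreased.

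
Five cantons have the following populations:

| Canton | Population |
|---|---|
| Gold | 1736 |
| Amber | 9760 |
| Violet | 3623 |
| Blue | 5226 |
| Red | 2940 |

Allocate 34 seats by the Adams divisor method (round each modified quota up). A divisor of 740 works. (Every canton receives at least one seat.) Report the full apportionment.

Gold 3, Amber 14, Violet 5, Blue 8, Red 4

With modified divisor 740: modified quotas Gold 2.346, Amber 13.189, Violet 4.896, Blue 7.062, Red 3.973.
Rounding up: Gold 3, Amber 14, Violet 5, Blue 8, Red 4 (total 34).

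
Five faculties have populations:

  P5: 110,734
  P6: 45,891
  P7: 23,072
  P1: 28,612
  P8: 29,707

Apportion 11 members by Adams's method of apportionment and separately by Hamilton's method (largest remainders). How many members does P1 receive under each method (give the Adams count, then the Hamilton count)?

Adams: P5 4, P6 2, P7 1, P1 2, P8 2.
Hamilton: P5 5, P6 2, P7 1, P1 1, P8 2.
P1 gets 2 under Adams and 1 under Hamilton.

2 and 1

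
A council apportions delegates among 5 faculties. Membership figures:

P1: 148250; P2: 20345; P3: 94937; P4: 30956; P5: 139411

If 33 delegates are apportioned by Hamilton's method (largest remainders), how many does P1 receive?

11

Total 433899; standard divisor 433899/33 ≈ 13148.455.
Standard quotas: P1 11.2751, P2 1.5473, P3 7.2204, P4 2.3543, P5 10.6028.
Lower quotas: P1 11, P2 1, P3 7, P4 2, P5 10 (sum 31, leaving 2 seats).
Remainders in descending order: P5 0.6028, P2 0.5473, P4 0.3543, P1 0.2751, P3 0.2204.
Largest remainders: P5, P2 receive the extra seats.
P1 receives 11.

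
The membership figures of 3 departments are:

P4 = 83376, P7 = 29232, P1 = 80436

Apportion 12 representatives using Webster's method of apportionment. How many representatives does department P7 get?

Standard divisor 193044/12 ≈ 16087; standard quotas: P4 5.183, P7 1.817, P1 5.000.
Rounding to the nearest integer gives P4 5, P7 2, P1 5 — total 12, matching the house size, so no adjustment is needed.
P7 receives 2.

2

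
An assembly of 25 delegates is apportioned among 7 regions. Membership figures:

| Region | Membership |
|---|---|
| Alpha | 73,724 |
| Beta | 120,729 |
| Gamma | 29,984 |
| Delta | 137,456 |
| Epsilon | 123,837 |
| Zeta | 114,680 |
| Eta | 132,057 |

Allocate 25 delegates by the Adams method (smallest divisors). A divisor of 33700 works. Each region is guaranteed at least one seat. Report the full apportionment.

With modified divisor 33700: modified quotas Alpha 2.188, Beta 3.582, Gamma 0.890, Delta 4.079, Epsilon 3.675, Zeta 3.403, Eta 3.919.
Rounding up: Alpha 3, Beta 4, Gamma 1, Delta 5, Epsilon 4, Zeta 4, Eta 4 (total 25).

Alpha: 3, Beta: 4, Gamma: 1, Delta: 5, Epsilon: 4, Zeta: 4, Eta: 4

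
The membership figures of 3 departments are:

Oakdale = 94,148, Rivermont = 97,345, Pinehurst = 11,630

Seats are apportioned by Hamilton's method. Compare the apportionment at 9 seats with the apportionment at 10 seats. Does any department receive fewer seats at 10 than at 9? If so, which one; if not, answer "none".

At 9 seats: Oakdale 4, Rivermont 4, Pinehurst 1.
At 10 seats: Oakdale 5, Rivermont 5, Pinehurst 0.
Pinehurst drops from 1 to 0.

Pinehurst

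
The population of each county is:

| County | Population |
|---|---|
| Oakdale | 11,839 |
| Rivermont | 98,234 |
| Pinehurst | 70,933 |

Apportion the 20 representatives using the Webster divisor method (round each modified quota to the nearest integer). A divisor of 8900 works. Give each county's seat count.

With modified divisor 8900: modified quotas Oakdale 1.330, Rivermont 11.038, Pinehurst 7.970.
Rounding to the nearest integer: Oakdale 1, Rivermont 11, Pinehurst 8 (total 20).

Oakdale 1, Rivermont 11, Pinehurst 8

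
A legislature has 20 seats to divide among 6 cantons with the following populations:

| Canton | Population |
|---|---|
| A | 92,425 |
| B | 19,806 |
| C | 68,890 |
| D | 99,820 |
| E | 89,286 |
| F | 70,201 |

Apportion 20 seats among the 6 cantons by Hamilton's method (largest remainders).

A 4; B 1; C 3; D 5; E 4; F 3

Total 440428; standard divisor 440428/20 ≈ 22021.4.
Standard quotas: A 4.1971, B 0.8994, C 3.1283, D 4.5329, E 4.0545, F 3.1879.
Lower quotas: A 4, B 0, C 3, D 4, E 4, F 3 (sum 18, leaving 2 seats).
Remainders in descending order: B 0.8994, D 0.5329, A 0.1971, F 0.1879, C 0.1283, E 0.0545.
Largest remainders: B, D receive the extra seats.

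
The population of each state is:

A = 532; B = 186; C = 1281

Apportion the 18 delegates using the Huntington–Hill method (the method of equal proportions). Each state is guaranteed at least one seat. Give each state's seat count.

With divisor 115: modified quotas A 4.626, B 1.617, C 11.139.
Geometric-mean thresholds: A √(4·5)=4.472, B √(1·2)=1.414, C √(11·12)=11.489.
Each quota rounded against its threshold gives A 5, B 2, C 11 (total 18).

A=5, B=2, C=11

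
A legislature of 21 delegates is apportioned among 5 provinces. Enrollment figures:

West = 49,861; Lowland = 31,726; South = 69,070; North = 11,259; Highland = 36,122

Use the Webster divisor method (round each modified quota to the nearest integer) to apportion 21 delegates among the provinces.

West: 5; Lowland: 3; South: 8; North: 1; Highland: 4

Standard divisor 198038/21 ≈ 9430.381; standard quotas: West 5.287, Lowland 3.364, South 7.324, North 1.194, Highland 3.830.
Rounding to the nearest integer gives 5, 3, 7, 1, 4 = 20 seats, so the divisor must be adjusted.
With modified divisor 9140: modified quotas West 5.455, Lowland 3.471, South 7.557, North 1.232, Highland 3.952.
Rounding to the nearest integer: West 5, Lowland 3, South 8, North 1, Highland 4 (total 21).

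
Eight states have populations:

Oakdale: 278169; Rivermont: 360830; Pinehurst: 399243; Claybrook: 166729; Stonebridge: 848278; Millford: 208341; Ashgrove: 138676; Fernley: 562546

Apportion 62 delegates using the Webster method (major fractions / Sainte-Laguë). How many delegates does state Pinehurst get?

Standard divisor 2962812/62 ≈ 47787.29; standard quotas: Oakdale 5.821, Rivermont 7.551, Pinehurst 8.355, Claybrook 3.489, Stonebridge 17.751, Millford 4.360, Ashgrove 2.902, Fernley 11.772.
Rounding to the nearest integer gives Oakdale 6, Rivermont 8, Pinehurst 8, Claybrook 3, Stonebridge 18, Millford 4, Ashgrove 3, Fernley 12 — total 62, matching the house size, so no adjustment is needed.
Pinehurst receives 8.

8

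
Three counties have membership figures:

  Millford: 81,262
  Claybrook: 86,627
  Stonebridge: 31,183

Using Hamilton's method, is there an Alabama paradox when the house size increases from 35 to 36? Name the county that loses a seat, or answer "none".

Stonebridge

At 35 seats: Millford 14, Claybrook 15, Stonebridge 6.
At 36 seats: Millford 15, Claybrook 16, Stonebridge 5.
Stonebridge drops from 6 to 5.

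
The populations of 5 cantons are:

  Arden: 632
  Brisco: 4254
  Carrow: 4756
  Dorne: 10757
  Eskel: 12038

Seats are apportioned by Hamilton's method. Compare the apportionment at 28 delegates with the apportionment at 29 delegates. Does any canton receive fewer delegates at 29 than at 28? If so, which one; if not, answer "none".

At 28 seats: Arden 1, Brisco 4, Carrow 4, Dorne 9, Eskel 10.
At 29 seats: Arden 0, Brisco 4, Carrow 4, Dorne 10, Eskel 11.
Arden drops from 1 to 0.

Arden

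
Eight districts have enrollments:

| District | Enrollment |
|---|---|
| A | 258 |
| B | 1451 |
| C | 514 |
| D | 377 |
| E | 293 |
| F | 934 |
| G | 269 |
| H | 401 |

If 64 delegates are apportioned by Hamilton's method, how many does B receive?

Total 4497; standard divisor 4497/64 ≈ 70.266.
Standard quotas: A 3.672, B 20.650, C 7.315, D 5.365, E 4.170, F 13.292, G 3.828, H 5.707.
Lower quotas: A 3, B 20, C 7, D 5, E 4, F 13, G 3, H 5 (sum 60, leaving 4 seats).
Remainders in descending order: G 0.828, H 0.707, A 0.672, B 0.650, D 0.365, C 0.315, F 0.292, E 0.170.
Largest remainders: G, H, A, B receive the extra seats.
B receives 21.

21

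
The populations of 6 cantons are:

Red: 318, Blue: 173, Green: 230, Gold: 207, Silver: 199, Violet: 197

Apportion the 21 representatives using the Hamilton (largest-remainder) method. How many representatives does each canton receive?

The standard divisor is 1324/21 ≈ 63.048.
Standard quotas: Red 5.044, Blue 2.744, Green 3.648, Gold 3.283, Silver 3.156, Violet 3.125.
Lower quotas: Red 5, Blue 2, Green 3, Gold 3, Silver 3, Violet 3 (sum 19, leaving 2 seats).
Remainders in descending order: Blue 0.744, Green 0.648, Gold 0.283, Silver 0.156, Violet 0.125, Red 0.044.
Largest remainders: Blue, Green receive the extra seats.

Red: 5; Blue: 3; Green: 4; Gold: 3; Silver: 3; Violet: 3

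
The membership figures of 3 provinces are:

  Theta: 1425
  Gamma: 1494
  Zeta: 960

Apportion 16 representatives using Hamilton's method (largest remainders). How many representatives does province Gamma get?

Total 3879; standard divisor 3879/16 ≈ 242.438.
Standard quotas: Theta 5.878, Gamma 6.162, Zeta 3.960.
Lower quotas: Theta 5, Gamma 6, Zeta 3 (sum 14, leaving 2 seats).
Remainders in descending order: Zeta 0.960, Theta 0.878, Gamma 0.162.
Largest remainders: Zeta, Theta receive the extra seats.
Gamma receives 6.

6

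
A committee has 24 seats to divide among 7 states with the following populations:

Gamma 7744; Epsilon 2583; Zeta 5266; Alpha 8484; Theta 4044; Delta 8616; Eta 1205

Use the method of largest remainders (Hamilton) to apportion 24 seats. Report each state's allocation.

Gamma 5; Epsilon 2; Zeta 3; Alpha 5; Theta 3; Delta 5; Eta 1

Standard divisor: 37942 ÷ 24 ≈ 1580.917.
Standard quotas: Gamma 4.8984, Epsilon 1.6339, Zeta 3.3310, Alpha 5.3665, Theta 2.5580, Delta 5.4500, Eta 0.7622.
Lower quotas: Gamma 4, Epsilon 1, Zeta 3, Alpha 5, Theta 2, Delta 5, Eta 0 (sum 20, leaving 4 seats).
Remainders in descending order: Gamma 0.8984, Eta 0.7622, Epsilon 0.6339, Theta 0.5580, Delta 0.4500, Alpha 0.3665, Zeta 0.3310.
Largest remainders: Gamma, Eta, Epsilon, Theta receive the extra seats.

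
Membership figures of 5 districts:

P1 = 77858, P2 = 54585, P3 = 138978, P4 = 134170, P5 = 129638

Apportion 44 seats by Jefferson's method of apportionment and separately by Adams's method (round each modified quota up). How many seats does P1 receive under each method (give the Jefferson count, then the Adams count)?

Jefferson: P1 6, P2 4, P3 12, P4 11, P5 11.
Adams: P1 7, P2 5, P3 11, P4 11, P5 10.
P1 gets 6 under Jefferson and 7 under Adams.

6 and 7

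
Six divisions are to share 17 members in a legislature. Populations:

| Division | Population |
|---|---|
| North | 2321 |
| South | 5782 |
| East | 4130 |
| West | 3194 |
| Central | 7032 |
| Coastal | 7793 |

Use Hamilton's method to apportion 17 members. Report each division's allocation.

North=1; South=3; East=2; West=2; Central=4; Coastal=5

The standard divisor is 30252/17 ≈ 1779.529.
Standard quotas: North 1.3043, South 3.2492, East 2.3208, West 1.7949, Central 3.9516, Coastal 4.3792.
Lower quotas: North 1, South 3, East 2, West 1, Central 3, Coastal 4 (sum 14, leaving 3 seats).
Remainders in descending order: Central 0.9516, West 0.7949, Coastal 0.3792, East 0.3208, North 0.3043, South 0.2492.
Largest remainders: Central, West, Coastal receive the extra seats.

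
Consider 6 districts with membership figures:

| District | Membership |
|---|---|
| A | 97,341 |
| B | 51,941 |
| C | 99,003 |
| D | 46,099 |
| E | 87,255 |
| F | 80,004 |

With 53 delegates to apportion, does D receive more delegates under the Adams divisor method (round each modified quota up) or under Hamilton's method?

Adams: A 11, B 6, C 11, D 6, E 10, F 9.
Hamilton: A 11, B 6, C 12, D 5, E 10, F 9.
D gets 6 under Adams and 5 under Hamilton.

Adams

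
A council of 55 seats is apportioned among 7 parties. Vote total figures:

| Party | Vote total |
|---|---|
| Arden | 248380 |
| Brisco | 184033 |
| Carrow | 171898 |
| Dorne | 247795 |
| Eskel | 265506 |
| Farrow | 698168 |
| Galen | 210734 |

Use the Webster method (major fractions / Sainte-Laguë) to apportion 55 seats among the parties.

Arden=7, Brisco=5, Carrow=5, Dorne=7, Eskel=7, Farrow=18, Galen=6

Standard divisor 2026514/55 ≈ 36845.709; standard quotas: Arden 6.741, Brisco 4.995, Carrow 4.665, Dorne 6.725, Eskel 7.206, Farrow 18.948, Galen 5.719.
Rounding to the nearest integer gives 7, 5, 5, 7, 7, 19, 6 = 56 seats, so the divisor must be adjusted.
With modified divisor 37900: modified quotas Arden 6.554, Brisco 4.856, Carrow 4.536, Dorne 6.538, Eskel 7.005, Farrow 18.421, Galen 5.560.
Rounding to the nearest integer: Arden 7, Brisco 5, Carrow 5, Dorne 7, Eskel 7, Farrow 18, Galen 6 (total 55).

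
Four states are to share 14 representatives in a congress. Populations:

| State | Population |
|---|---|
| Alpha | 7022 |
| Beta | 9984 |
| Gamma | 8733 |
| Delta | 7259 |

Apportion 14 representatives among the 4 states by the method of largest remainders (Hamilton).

Alpha: 3, Beta: 4, Gamma: 4, Delta: 3

Standard divisor: 32998 ÷ 14 = 2357.
Standard quotas: Alpha 2.9792, Beta 4.2359, Gamma 3.7051, Delta 3.0798.
Lower quotas: Alpha 2, Beta 4, Gamma 3, Delta 3 (sum 12, leaving 2 seats).
Remainders in descending order: Alpha 0.9792, Gamma 0.7051, Beta 0.2359, Delta 0.0798.
The surplus seats go to Alpha, Gamma.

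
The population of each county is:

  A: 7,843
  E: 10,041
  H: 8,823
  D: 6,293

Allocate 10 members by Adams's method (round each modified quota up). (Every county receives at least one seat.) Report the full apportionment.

Standard divisor 33000/10 ≈ 3300; standard quotas: A 2.377, E 3.043, H 2.674, D 1.907.
Rounding up gives 3, 4, 3, 2 = 12 seats, so the divisor must be adjusted.
With modified divisor 4200: modified quotas A 1.867, E 2.391, H 2.101, D 1.498.
Rounding up: A 2, E 3, H 3, D 2 (total 10).

A=2, E=3, H=3, D=2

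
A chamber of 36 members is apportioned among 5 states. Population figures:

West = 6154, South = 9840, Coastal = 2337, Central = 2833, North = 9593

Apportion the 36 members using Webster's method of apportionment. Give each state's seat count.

Standard divisor 30757/36 ≈ 854.361; standard quotas: West 7.203, South 11.517, Coastal 2.735, Central 3.316, North 11.228.
Rounding to the nearest integer gives West 7, South 12, Coastal 3, Central 3, North 11 — total 36, matching the house size, so no adjustment is needed.

West=7; South=12; Coastal=3; Central=3; North=11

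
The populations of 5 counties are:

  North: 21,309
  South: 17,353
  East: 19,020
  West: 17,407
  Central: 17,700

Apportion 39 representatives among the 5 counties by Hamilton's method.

The standard divisor is 92789/39 ≈ 2379.205.
Standard quotas: North 8.9564, South 7.2936, East 7.9943, West 7.3163, Central 7.4395.
Lower quotas: North 8, South 7, East 7, West 7, Central 7 (sum 36, leaving 3 seats).
Remainders in descending order: East 0.9943, North 0.9564, Central 0.4395, West 0.3163, South 0.2936.
The surplus seats go to East, North, Central.

North 9, South 7, East 8, West 7, Central 8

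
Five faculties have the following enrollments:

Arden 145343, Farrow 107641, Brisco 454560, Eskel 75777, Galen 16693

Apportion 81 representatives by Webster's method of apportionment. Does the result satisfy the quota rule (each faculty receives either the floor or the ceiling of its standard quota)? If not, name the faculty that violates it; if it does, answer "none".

Brisco

Standard quotas: Arden 14.716, Farrow 10.898, Brisco 46.023, Eskel 7.672, Galen 1.690.
Webster allocation: Arden 15, Farrow 11, Brisco 45, Eskel 8, Galen 2.
Brisco has quota 46.023 (lower 46, upper 47) but receives 45 — outside the quota interval.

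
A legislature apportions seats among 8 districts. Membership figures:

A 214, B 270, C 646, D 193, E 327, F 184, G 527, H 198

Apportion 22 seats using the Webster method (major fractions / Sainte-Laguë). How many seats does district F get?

2

Standard divisor 2559/22 ≈ 116.318; standard quotas: A 1.840, B 2.321, C 5.554, D 1.659, E 2.811, F 1.582, G 4.531, H 1.702.
Rounding to the nearest integer gives 2, 2, 6, 2, 3, 2, 5, 2 = 24 seats, so the divisor must be adjusted.
With modified divisor 120: modified quotas A 1.783, B 2.250, C 5.383, D 1.608, E 2.725, F 1.533, G 4.392, H 1.650.
Rounding to the nearest integer: A 2, B 2, C 5, D 2, E 3, F 2, G 4, H 2 (total 22).
F receives 2.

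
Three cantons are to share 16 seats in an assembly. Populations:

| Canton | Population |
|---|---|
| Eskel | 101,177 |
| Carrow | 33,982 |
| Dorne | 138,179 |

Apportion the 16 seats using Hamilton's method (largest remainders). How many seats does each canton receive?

Total 273338; standard divisor 273338/16 ≈ 17083.625.
Standard quotas: Eskel 5.9225, Carrow 1.9892, Dorne 8.0884.
Lower quotas: Eskel 5, Carrow 1, Dorne 8 (sum 14, leaving 2 seats).
Remainders in descending order: Carrow 0.9892, Eskel 0.9225, Dorne 0.0884.
The surplus seats go to Carrow, Eskel.

Eskel: 6; Carrow: 2; Dorne: 8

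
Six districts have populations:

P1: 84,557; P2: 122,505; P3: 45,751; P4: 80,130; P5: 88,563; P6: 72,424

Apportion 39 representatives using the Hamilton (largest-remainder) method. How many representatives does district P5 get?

7

Total 493930; standard divisor 493930/39 ≈ 12664.872.
Standard quotas: P1 6.6765, P2 9.6728, P3 3.6124, P4 6.3269, P5 6.9928, P6 5.7185.
Lower quotas: P1 6, P2 9, P3 3, P4 6, P5 6, P6 5 (sum 35, leaving 4 seats).
Remainders in descending order: P5 0.9928, P6 0.7185, P1 0.6765, P2 0.6728, P3 0.6124, P4 0.3269.
Largest remainders: P5, P6, P1, P2 receive the extra seats.
P5 receives 7.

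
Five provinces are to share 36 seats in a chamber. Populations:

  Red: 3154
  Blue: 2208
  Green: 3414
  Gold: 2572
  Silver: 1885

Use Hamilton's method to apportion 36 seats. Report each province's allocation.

Total 13233; standard divisor 13233/36 ≈ 367.583.
Standard quotas: Red 8.580, Blue 6.007, Green 9.288, Gold 6.997, Silver 5.128.
Lower quotas: Red 8, Blue 6, Green 9, Gold 6, Silver 5 (sum 34, leaving 2 seats).
Remainders in descending order: Gold 0.997, Red 0.580, Green 0.288, Silver 0.128, Blue 0.007.
Largest remainders: Gold, Red receive the extra seats.

Red 9, Blue 6, Green 9, Gold 7, Silver 5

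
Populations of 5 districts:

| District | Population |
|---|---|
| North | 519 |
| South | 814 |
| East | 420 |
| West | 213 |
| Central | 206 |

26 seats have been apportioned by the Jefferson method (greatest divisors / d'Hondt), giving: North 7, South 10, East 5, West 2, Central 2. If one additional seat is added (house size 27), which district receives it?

Priority for the next seat is population ÷ (current seats + 1).
Priorities: North 64.875, South 74.000, East 70.000, West 71.000, Central 68.667.
Highest priority: South.

South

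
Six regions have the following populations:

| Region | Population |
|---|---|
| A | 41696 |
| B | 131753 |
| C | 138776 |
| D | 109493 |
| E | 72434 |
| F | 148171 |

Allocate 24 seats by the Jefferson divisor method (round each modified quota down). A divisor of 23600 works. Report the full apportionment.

With modified divisor 23600: modified quotas A 1.767, B 5.583, C 5.880, D 4.640, E 3.069, F 6.278.
Rounding down: A 1, B 5, C 5, D 4, E 3, F 6 (total 24).

A=1, B=5, C=5, D=4, E=3, F=6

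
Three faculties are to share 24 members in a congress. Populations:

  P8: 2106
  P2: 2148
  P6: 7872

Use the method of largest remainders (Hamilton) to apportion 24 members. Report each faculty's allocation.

P8=4; P2=4; P6=16

The standard divisor is 12126/24 ≈ 505.25.
Standard quotas: P8 4.1682, P2 4.2514, P6 15.5804.
Lower quotas: P8 4, P2 4, P6 15 (sum 23, leaving 1 seat).
Remainders in descending order: P6 0.5804, P2 0.2514, P8 0.1682.
Largest remainder: P6 receives the extra seat.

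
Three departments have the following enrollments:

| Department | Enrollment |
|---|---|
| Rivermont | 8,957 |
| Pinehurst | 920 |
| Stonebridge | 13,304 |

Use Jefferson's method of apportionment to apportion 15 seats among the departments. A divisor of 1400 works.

Rivermont 6, Pinehurst 0, Stonebridge 9

With modified divisor 1400: modified quotas Rivermont 6.398, Pinehurst 0.657, Stonebridge 9.503.
Rounding down: Rivermont 6, Pinehurst 0, Stonebridge 9 (total 15).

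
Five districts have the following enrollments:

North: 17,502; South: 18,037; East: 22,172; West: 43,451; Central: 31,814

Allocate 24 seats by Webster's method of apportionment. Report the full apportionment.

Standard divisor 132976/24 ≈ 5540.667; standard quotas: North 3.159, South 3.255, East 4.002, West 7.842, Central 5.742.
Rounding to the nearest integer gives North 3, South 3, East 4, West 8, Central 6 — total 24, matching the house size, so no adjustment is needed.

North 3, South 3, East 4, West 8, Central 6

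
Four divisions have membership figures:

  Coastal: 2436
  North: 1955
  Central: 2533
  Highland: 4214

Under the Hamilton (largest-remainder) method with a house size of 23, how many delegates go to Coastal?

The standard divisor is 11138/23 ≈ 484.261.
Standard quotas: Coastal 5.030, North 4.037, Central 5.231, Highland 8.702.
Lower quotas: Coastal 5, North 4, Central 5, Highland 8 (sum 22, leaving 1 seat).
Remainders in descending order: Highland 0.702, Central 0.231, North 0.037, Coastal 0.030.
The surplus seat goes to Highland.
Coastal receives 5.

5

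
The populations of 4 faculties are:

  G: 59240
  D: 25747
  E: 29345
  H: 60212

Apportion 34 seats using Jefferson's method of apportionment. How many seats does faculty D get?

Standard divisor 174544/34 ≈ 5133.647; standard quotas: G 11.540, D 5.015, E 5.716, H 11.729.
Rounding down gives 11, 5, 5, 11 = 32 seats, so the divisor must be adjusted.
With modified divisor 4910: modified quotas G 12.065, D 5.244, E 5.977, H 12.263.
Rounding down: G 12, D 5, E 5, H 12 (total 34).
D receives 5.

5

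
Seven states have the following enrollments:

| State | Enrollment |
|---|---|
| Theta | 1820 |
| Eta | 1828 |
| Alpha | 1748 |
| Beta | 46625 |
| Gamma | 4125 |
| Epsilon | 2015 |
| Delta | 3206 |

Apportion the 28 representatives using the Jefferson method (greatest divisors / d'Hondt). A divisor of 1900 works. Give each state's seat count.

Theta 0, Eta 0, Alpha 0, Beta 24, Gamma 2, Epsilon 1, Delta 1

With modified divisor 1900: modified quotas Theta 0.958, Eta 0.962, Alpha 0.920, Beta 24.539, Gamma 2.171, Epsilon 1.061, Delta 1.687.
Rounding down: Theta 0, Eta 0, Alpha 0, Beta 24, Gamma 2, Epsilon 1, Delta 1 (total 28).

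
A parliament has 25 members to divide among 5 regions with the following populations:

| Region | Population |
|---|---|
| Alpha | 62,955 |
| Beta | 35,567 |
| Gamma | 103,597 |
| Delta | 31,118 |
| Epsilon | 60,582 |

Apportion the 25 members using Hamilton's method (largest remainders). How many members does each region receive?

Alpha: 5, Beta: 3, Gamma: 9, Delta: 3, Epsilon: 5

The standard divisor is 293819/25 ≈ 11752.76.
Standard quotas: Alpha 5.3566, Beta 3.0263, Gamma 8.8147, Delta 2.6477, Epsilon 5.1547.
Lower quotas: Alpha 5, Beta 3, Gamma 8, Delta 2, Epsilon 5 (sum 23, leaving 2 seats).
Remainders in descending order: Gamma 0.8147, Delta 0.6477, Alpha 0.3566, Epsilon 0.1547, Beta 0.0263.
Largest remainders: Gamma, Delta receive the extra seats.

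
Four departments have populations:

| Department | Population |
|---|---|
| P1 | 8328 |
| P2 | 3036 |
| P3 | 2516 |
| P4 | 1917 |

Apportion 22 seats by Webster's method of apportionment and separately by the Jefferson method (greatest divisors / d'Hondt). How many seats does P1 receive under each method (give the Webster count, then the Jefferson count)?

12 and 13

Webster: P1 12, P2 4, P3 3, P4 3.
Jefferson: P1 13, P2 4, P3 3, P4 2.
P1 gets 12 under Webster and 13 under Jefferson.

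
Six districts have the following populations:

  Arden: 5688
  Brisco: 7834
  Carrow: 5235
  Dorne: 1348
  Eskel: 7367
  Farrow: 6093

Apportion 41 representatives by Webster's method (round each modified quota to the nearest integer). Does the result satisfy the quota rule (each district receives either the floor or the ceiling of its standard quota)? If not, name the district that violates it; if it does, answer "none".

none

Standard quotas: Arden 6.948, Brisco 9.569, Carrow 6.395, Dorne 1.647, Eskel 8.999, Farrow 7.443.
Webster allocation: Arden 7, Brisco 10, Carrow 6, Dorne 2, Eskel 9, Farrow 7.
Every allocation lies between the lower and upper quota.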